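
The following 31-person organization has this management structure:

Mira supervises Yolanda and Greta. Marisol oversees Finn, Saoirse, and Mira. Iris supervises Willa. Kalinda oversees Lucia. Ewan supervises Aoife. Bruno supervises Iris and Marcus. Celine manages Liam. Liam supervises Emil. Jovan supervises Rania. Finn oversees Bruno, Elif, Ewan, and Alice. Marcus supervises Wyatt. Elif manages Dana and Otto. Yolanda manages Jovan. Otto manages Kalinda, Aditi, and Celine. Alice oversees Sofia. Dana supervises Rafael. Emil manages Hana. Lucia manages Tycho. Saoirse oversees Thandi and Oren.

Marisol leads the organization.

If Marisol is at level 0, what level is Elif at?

Chain from Elif up to Marisol: Elif → Finn → Marisol. That is 2 steps up, so Elif is 2 levels below Marisol.

2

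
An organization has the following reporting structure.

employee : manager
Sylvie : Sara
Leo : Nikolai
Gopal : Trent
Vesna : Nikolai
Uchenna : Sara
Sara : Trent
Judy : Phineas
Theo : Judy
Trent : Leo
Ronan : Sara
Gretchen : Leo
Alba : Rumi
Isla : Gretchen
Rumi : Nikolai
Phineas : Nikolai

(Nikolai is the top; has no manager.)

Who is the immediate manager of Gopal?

Trent

Gopal reports directly to Trent.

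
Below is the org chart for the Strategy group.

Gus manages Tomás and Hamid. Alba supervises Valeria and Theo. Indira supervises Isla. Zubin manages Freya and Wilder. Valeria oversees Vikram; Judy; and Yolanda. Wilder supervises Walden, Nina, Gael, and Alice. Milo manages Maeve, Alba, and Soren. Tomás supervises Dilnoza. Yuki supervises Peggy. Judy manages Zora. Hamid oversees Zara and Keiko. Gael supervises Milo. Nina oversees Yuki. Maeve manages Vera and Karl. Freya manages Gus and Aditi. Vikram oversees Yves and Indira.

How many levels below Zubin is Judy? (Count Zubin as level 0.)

6

Chain from Judy up to Zubin: Judy → Valeria → Alba → Milo → Gael → Wilder → Zubin. That is 6 steps up, so Judy is 6 levels below Zubin.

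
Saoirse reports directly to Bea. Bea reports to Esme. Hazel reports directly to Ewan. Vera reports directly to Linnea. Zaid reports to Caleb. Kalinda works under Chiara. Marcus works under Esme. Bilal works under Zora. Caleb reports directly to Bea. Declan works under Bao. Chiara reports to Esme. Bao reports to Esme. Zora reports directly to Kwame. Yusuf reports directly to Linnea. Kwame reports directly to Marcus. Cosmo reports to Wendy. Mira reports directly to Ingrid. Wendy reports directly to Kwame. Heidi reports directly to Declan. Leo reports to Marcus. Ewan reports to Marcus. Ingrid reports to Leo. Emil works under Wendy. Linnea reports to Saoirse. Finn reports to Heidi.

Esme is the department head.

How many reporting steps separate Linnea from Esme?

3

Chain from Linnea up to Esme: Linnea → Saoirse → Bea → Esme. That is 3 steps up, so Linnea is 3 levels below Esme.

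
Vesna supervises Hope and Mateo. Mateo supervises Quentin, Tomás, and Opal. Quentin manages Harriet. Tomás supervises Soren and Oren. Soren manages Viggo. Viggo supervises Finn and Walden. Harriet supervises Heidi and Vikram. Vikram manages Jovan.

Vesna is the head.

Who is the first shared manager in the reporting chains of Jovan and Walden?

Mateo

Jovan's chain of managers is Vikram, Harriet, Quentin, Mateo, Vesna. Walden's chain of managers is Viggo, Soren, Tomás, Mateo, Vesna. The first manager that appears in both chains is Mateo.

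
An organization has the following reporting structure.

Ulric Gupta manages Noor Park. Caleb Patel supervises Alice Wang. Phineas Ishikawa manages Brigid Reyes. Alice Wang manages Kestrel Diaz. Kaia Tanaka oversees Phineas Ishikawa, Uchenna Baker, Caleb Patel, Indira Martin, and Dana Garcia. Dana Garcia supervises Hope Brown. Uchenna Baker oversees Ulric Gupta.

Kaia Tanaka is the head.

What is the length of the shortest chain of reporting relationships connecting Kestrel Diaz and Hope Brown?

Kestrel Diaz is 3 levels below Kaia Tanaka, and Hope Brown is 2 levels below Kaia Tanaka (their lowest common manager). The shortest path runs up from Kestrel Diaz to Kaia Tanaka and back down to Hope Brown: 3 + 2 = 5 links.

5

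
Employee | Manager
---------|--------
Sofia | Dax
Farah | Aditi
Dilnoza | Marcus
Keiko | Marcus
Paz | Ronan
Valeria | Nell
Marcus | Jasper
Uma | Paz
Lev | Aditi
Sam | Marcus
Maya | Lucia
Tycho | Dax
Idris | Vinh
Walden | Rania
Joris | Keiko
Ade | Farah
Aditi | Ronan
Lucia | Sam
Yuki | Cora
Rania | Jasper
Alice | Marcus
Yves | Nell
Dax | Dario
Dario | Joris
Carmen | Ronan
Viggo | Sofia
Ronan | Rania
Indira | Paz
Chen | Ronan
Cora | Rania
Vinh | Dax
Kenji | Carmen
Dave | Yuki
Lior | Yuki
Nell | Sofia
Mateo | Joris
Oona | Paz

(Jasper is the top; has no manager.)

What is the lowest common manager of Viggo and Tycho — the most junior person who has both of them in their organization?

Viggo's chain of managers is Sofia, Dax, Dario, Joris, Keiko, Marcus, Jasper. Tycho's chain of managers is Dax, Dario, Joris, Keiko, Marcus, Jasper. The first manager that appears in both chains is Dax.

Dax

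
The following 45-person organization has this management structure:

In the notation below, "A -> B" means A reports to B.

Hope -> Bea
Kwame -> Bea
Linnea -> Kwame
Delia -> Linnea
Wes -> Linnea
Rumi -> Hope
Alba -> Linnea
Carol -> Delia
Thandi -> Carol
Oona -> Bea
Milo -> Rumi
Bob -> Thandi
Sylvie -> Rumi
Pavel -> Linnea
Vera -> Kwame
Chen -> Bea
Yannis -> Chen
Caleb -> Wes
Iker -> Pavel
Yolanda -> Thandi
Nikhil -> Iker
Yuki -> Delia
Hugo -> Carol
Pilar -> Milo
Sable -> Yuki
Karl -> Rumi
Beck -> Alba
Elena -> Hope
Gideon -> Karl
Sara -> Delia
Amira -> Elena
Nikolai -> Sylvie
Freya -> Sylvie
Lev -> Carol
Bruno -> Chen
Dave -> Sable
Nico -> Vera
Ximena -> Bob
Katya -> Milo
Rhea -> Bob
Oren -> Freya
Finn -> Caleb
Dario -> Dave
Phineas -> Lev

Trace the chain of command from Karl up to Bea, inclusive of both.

Karl -> Rumi -> Hope -> Bea

Karl reports to Rumi. Rumi reports to Hope. Hope reports to Bea. Bea is at the top.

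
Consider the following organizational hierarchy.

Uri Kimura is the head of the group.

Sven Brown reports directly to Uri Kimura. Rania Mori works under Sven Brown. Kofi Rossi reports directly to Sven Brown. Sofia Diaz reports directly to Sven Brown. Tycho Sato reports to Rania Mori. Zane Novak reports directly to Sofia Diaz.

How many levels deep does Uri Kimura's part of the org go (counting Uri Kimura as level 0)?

3

The longest chain under Uri Kimura runs Uri Kimura → Sven Brown → Sofia Diaz → Zane Novak, which is 3 levels below Uri Kimura.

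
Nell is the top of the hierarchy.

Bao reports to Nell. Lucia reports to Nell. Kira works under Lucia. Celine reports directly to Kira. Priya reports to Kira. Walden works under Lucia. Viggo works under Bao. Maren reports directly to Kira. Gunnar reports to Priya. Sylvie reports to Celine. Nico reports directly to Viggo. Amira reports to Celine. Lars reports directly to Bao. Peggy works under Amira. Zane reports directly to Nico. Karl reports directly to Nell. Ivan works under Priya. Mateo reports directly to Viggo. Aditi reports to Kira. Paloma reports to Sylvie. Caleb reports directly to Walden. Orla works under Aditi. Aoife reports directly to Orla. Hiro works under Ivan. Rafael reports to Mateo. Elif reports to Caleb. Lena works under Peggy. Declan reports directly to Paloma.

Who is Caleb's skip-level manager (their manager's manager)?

Caleb reports to Walden, and Walden reports to Lucia. So Caleb's skip-level manager is Lucia.

Lucia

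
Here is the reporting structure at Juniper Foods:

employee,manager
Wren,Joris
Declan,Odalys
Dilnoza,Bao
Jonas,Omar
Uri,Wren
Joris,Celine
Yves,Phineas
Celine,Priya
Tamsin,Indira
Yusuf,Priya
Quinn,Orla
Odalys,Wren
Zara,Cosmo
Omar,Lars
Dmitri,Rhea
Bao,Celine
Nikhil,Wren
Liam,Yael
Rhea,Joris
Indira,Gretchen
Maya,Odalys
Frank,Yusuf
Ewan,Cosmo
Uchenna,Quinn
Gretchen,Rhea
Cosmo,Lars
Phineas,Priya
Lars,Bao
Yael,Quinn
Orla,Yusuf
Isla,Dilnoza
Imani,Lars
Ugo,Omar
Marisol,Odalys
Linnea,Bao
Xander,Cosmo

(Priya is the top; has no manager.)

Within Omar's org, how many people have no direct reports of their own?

2

The people in Omar's organization with no one reporting to them are Jonas, Ugo. That is 2.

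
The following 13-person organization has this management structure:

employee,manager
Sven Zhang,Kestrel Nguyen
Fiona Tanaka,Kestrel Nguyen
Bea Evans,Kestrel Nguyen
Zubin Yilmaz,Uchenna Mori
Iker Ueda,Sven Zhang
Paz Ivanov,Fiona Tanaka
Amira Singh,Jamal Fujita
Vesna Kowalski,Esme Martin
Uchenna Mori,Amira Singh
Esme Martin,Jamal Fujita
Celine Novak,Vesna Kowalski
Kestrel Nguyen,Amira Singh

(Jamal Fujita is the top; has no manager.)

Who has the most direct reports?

Kestrel Nguyen

Direct-report counts: Jamal Fujita has 2; Esme Martin has 1; Vesna Kowalski has 1; Amira Singh has 2; Uchenna Mori has 1; Kestrel Nguyen has 3; Sven Zhang has 1; Fiona Tanaka has 1. The largest is 3, held by Kestrel Nguyen.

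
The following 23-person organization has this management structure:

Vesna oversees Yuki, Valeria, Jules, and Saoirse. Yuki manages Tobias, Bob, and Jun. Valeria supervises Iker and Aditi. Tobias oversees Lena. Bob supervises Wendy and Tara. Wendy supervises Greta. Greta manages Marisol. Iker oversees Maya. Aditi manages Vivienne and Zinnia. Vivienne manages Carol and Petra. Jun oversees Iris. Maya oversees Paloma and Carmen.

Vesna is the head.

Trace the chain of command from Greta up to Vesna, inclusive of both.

Greta reports to Wendy. Wendy reports to Bob. Bob reports to Yuki. Yuki reports to Vesna. Vesna is at the top.

Greta -> Wendy -> Bob -> Yuki -> Vesna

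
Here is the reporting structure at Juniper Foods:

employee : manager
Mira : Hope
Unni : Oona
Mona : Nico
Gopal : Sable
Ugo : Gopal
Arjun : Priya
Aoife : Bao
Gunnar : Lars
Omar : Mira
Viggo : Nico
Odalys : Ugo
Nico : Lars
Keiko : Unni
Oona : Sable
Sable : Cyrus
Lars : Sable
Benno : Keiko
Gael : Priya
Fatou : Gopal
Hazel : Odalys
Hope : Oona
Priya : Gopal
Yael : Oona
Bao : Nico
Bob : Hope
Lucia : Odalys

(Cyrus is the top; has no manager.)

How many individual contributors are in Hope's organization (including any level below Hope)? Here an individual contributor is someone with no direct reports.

The people in Hope's organization with no one reporting to them are Bob, Omar. That is 2.

2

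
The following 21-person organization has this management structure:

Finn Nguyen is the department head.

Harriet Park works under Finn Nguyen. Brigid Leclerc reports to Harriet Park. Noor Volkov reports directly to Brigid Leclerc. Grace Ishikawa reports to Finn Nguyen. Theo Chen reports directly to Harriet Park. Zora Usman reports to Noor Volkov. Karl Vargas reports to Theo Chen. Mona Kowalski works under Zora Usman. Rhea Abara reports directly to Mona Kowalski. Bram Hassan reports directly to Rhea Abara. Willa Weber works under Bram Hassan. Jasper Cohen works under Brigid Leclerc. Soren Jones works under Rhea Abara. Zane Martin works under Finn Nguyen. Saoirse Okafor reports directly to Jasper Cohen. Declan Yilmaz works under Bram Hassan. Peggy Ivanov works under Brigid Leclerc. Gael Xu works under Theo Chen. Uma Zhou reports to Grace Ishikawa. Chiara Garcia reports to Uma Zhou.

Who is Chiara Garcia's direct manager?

Chiara Garcia reports directly to Uma Zhou.

Uma Zhou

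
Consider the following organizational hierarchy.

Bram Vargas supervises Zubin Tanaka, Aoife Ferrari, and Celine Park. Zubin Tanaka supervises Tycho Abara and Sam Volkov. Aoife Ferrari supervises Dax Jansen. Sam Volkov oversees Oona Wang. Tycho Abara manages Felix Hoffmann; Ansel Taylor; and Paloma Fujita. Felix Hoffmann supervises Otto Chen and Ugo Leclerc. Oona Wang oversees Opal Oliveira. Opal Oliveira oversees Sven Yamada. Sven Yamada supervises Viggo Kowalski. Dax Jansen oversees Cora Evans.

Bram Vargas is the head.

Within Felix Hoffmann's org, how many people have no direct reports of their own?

The people in Felix Hoffmann's organization with no one reporting to them are Otto Chen, Ugo Leclerc. That is 2.

2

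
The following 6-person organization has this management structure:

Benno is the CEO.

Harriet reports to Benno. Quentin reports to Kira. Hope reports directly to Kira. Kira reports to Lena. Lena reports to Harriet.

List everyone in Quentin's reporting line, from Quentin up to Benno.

Quentin -> Kira -> Lena -> Harriet -> Benno

Quentin reports to Kira. Kira reports to Lena. Lena reports to Harriet. Harriet reports to Benno. Benno is at the top.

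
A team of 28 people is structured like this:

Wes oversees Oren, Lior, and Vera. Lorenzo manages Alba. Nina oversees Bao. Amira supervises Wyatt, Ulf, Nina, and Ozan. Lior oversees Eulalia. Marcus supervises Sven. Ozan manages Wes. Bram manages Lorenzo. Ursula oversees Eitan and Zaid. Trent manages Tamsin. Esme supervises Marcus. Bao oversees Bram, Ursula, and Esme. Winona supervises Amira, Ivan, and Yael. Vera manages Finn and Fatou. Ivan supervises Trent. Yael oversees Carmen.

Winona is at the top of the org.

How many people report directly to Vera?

Vera directly manages Finn, Fatou. That is 2 direct reports.

2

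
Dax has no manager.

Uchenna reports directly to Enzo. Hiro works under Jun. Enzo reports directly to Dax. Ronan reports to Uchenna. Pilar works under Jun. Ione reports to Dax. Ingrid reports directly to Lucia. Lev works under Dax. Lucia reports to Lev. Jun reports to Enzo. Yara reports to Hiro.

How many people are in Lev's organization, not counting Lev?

Lev directly manages Lucia. Under Lucia: Ingrid (1). That's 2 in total.

2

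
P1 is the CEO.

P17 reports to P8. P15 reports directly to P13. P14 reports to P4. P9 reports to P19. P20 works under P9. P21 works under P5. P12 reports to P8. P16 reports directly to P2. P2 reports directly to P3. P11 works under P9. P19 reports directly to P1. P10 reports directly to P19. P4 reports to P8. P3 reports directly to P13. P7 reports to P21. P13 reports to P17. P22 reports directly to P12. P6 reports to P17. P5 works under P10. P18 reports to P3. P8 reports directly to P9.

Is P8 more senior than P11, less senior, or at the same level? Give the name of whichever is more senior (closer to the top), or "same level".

Both P8 and P11 are 3 levels below P1.

same level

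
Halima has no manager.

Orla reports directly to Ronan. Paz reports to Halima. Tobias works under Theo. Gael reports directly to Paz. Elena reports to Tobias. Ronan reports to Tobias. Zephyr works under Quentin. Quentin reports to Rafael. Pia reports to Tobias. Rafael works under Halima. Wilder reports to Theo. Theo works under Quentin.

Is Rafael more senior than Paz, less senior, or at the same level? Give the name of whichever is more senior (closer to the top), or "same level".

same level

Both Rafael and Paz are 1 level below Halima.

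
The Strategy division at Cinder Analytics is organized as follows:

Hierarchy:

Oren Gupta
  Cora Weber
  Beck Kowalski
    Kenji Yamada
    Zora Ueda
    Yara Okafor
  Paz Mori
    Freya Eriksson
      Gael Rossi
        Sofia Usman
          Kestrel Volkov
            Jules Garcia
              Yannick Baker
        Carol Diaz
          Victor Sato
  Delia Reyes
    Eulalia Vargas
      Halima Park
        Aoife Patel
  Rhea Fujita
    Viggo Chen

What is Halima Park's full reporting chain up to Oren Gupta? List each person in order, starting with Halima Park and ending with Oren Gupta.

Halima Park reports to Eulalia Vargas. Eulalia Vargas reports to Delia Reyes. Delia Reyes reports to Oren Gupta. Oren Gupta is at the top.

Halima Park -> Eulalia Vargas -> Delia Reyes -> Oren Gupta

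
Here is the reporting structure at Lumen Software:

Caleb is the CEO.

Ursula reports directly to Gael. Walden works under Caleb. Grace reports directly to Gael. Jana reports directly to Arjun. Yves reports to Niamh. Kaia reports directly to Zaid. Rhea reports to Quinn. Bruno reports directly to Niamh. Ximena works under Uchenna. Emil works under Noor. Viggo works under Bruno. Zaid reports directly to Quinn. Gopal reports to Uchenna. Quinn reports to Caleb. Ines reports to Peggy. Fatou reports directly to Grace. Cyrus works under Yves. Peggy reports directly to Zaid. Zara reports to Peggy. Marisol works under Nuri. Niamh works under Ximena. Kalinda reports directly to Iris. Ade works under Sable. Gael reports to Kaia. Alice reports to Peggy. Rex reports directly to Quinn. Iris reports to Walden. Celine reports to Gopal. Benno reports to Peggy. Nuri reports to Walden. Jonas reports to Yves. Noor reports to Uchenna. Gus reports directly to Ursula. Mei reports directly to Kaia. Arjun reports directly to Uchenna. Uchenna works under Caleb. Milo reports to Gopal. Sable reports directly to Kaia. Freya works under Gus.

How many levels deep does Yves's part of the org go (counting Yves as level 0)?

The longest chain under Yves runs Yves → Cyrus, which is 1 level below Yves.

1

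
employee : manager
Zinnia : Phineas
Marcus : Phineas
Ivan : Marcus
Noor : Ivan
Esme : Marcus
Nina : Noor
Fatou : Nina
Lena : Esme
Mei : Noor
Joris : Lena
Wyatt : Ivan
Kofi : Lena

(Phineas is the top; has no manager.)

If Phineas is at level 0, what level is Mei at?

4

Chain from Mei up to Phineas: Mei → Noor → Ivan → Marcus → Phineas. That is 4 steps up, so Mei is 4 levels below Phineas.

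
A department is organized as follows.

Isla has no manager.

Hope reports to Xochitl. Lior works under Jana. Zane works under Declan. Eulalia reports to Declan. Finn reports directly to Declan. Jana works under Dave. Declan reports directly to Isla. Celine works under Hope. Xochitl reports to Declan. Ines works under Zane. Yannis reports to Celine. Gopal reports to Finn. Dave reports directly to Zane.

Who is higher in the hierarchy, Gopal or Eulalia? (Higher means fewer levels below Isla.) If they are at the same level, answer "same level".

Eulalia

Gopal is 3 levels below Isla; Eulalia is 2. Eulalia is higher.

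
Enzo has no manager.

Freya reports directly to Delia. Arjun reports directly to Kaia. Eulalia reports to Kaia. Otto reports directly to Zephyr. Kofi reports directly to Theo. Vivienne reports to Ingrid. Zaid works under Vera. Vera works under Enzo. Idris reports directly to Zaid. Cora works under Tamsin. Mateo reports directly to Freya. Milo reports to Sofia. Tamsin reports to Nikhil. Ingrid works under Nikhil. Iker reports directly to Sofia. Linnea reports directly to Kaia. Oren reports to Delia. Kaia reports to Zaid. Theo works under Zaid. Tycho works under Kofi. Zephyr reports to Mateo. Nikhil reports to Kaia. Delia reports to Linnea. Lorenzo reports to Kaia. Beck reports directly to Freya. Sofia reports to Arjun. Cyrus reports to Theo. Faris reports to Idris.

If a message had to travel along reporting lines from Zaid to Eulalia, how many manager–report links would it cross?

Eulalia is in Zaid's organization: the chain from Eulalia up to Zaid is Eulalia → Kaia → Zaid, which is 2 links.

2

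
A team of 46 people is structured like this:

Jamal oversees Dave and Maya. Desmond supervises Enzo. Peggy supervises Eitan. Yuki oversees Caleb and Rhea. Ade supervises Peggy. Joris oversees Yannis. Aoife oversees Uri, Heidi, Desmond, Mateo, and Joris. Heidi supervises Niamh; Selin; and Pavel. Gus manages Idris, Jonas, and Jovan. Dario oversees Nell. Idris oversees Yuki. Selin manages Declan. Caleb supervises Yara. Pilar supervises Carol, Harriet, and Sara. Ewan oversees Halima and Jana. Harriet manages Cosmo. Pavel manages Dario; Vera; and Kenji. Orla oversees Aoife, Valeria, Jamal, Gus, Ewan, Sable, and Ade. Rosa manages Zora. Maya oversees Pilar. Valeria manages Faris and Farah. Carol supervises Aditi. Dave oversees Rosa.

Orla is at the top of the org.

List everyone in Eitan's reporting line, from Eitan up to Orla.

Eitan reports to Peggy. Peggy reports to Ade. Ade reports to Orla. Orla is at the top.

Eitan -> Peggy -> Ade -> Orla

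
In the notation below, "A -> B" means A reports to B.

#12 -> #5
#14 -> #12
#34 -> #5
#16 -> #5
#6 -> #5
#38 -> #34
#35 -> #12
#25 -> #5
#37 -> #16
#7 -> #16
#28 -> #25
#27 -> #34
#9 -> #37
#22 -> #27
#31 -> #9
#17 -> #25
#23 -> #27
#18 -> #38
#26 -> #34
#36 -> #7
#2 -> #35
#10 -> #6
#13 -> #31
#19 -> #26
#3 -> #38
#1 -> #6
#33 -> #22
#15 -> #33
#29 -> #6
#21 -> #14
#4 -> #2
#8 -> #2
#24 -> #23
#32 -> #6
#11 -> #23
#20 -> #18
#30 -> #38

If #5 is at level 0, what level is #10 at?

2

Chain from #10 up to #5: #10 → #6 → #5. That is 2 steps up, so #10 is 2 levels below #5.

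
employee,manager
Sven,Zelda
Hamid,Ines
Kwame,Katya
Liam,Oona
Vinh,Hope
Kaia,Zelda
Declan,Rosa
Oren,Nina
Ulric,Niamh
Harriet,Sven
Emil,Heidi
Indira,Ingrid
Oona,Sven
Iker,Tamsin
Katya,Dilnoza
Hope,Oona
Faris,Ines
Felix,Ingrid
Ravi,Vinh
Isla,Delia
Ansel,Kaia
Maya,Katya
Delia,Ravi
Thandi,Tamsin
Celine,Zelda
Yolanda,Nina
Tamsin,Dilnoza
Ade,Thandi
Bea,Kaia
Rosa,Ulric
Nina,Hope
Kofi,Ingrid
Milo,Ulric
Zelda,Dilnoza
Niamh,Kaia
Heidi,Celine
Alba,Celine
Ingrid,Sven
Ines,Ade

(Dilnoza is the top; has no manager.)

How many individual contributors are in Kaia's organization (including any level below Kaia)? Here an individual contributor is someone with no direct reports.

4

The people in Kaia's organization with no one reporting to them are Ansel, Bea, Milo, Declan. That is 4.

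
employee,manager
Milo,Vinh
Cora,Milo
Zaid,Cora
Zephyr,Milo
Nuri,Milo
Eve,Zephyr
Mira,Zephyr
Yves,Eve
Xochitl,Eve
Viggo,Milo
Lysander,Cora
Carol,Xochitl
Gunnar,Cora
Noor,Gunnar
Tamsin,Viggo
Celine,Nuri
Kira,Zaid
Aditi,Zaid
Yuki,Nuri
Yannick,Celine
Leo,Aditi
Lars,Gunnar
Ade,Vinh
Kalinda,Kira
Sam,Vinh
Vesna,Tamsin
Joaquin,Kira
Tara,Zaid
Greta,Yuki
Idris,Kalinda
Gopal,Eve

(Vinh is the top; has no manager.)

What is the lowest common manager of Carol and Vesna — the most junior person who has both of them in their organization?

Carol's chain of managers is Xochitl, Eve, Zephyr, Milo, Vinh. Vesna's chain of managers is Tamsin, Viggo, Milo, Vinh. The first manager that appears in both chains is Milo.

Milo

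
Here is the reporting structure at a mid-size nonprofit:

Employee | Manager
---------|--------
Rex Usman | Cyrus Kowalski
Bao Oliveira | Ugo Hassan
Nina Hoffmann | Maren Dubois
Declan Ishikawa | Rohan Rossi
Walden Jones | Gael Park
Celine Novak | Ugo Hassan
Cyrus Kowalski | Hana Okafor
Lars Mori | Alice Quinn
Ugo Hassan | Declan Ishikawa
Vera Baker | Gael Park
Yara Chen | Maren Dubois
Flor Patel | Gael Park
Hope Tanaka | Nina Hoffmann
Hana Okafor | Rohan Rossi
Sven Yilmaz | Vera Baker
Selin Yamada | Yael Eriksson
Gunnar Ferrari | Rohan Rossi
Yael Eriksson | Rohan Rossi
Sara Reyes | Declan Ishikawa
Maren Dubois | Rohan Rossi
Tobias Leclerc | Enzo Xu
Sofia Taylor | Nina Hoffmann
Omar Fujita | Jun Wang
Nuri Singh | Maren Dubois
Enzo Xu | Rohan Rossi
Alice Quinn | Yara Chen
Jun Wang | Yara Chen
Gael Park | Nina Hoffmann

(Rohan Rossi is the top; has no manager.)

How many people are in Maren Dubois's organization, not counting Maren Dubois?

Maren Dubois directly manages Yara Chen, Nina Hoffmann, Nuri Singh. Under Yara Chen: Alice Quinn, Lars Mori, Jun Wang, Omar Fujita (4). Under Nina Hoffmann: Sofia Taylor, Hope Tanaka, Gael Park, Walden Jones, Flor Patel, Vera Baker, Sven Yilmaz (7). Nuri Singh has no reports. So Maren Dubois's organization is 3 direct reports plus everyone under them: 5 + 8 + 1 = 14.

14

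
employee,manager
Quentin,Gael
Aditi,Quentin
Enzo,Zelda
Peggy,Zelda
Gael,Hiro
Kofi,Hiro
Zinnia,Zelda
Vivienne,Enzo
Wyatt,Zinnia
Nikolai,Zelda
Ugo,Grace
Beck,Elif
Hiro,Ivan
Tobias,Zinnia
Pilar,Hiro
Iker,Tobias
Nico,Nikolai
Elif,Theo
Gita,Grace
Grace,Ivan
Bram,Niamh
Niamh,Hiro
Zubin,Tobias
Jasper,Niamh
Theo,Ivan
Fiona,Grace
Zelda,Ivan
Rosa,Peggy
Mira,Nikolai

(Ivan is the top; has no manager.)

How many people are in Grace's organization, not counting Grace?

Grace directly manages Ugo, Fiona, Gita. Ugo has no reports. Fiona has no reports. Gita has no reports. So Grace's organization is 3 direct reports plus everyone under them: 1 + 1 + 1 = 3.

3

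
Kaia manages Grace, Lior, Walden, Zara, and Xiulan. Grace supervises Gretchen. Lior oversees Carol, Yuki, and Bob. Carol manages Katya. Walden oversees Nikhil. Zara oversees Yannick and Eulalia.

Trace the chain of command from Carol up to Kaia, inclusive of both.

Carol -> Lior -> Kaia

Carol reports to Lior. Lior reports to Kaia. Kaia is at the top.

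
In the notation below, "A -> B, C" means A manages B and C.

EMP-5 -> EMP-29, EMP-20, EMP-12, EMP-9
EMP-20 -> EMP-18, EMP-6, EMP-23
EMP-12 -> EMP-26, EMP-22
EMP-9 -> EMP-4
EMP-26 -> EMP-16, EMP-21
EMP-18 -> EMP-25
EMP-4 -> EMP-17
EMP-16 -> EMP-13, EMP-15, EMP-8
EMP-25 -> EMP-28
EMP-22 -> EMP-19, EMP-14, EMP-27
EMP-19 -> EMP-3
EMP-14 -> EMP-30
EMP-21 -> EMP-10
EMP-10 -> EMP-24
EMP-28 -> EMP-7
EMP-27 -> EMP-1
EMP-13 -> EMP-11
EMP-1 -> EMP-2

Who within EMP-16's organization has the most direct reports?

Direct-report counts within EMP-16's organization: EMP-16 has 3; EMP-13 has 1. The largest is 3, held by EMP-16.

EMP-16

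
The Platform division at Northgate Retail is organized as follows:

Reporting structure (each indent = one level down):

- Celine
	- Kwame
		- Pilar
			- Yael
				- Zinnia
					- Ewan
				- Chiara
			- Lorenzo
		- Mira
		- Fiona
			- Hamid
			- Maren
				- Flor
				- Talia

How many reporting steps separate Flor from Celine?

4

Chain from Flor up to Celine: Flor → Maren → Fiona → Kwame → Celine. That is 4 steps up, so Flor is 4 levels below Celine.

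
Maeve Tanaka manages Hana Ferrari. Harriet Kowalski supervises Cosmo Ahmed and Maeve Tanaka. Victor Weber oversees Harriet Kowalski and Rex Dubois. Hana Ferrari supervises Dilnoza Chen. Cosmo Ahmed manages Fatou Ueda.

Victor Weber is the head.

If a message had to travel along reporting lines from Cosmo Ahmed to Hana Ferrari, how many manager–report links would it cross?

Cosmo Ahmed is 1 level below Harriet Kowalski, and Hana Ferrari is 2 levels below Harriet Kowalski (their lowest common manager). The shortest path runs up from Cosmo Ahmed to Harriet Kowalski and back down to Hana Ferrari: 1 + 2 = 3 links.

3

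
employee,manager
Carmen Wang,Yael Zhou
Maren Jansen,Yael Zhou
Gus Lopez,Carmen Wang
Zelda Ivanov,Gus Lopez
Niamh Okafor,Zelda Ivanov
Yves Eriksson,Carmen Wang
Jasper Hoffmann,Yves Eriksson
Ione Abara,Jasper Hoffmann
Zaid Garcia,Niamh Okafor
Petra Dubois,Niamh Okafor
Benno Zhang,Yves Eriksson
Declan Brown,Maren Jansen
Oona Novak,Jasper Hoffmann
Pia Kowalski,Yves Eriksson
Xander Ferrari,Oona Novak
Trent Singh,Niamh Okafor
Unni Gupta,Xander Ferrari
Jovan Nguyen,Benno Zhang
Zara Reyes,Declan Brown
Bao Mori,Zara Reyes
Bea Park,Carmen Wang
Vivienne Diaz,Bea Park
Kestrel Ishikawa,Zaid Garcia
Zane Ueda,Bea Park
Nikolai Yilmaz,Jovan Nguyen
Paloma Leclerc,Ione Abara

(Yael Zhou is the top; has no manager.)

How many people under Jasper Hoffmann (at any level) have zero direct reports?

2

The people in Jasper Hoffmann's organization with no one reporting to them are Unni Gupta, Paloma Leclerc. That is 2.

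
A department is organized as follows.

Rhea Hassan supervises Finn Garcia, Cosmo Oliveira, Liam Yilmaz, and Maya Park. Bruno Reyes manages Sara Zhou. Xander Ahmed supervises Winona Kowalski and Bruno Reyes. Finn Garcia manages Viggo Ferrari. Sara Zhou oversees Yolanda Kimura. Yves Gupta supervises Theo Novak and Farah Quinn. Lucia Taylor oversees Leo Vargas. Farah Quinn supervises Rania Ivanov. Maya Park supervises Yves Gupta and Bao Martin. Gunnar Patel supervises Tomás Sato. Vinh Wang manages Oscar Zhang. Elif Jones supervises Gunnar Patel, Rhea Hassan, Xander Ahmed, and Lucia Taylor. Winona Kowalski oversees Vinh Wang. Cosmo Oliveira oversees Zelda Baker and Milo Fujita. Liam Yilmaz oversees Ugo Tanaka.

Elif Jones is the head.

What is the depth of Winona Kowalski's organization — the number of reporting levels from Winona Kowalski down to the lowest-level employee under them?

2

The longest chain under Winona Kowalski runs Winona Kowalski → Vinh Wang → Oscar Zhang, which is 2 levels below Winona Kowalski.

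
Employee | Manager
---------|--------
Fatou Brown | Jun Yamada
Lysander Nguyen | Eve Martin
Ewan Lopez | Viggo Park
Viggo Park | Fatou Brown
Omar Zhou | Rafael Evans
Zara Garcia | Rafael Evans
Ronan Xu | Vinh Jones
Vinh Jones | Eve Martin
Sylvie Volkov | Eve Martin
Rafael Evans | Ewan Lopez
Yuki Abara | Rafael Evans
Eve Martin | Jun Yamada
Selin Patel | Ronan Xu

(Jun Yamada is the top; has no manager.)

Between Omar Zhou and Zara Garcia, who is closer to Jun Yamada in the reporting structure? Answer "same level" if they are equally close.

Both Omar Zhou and Zara Garcia are 5 levels below Jun Yamada.

same level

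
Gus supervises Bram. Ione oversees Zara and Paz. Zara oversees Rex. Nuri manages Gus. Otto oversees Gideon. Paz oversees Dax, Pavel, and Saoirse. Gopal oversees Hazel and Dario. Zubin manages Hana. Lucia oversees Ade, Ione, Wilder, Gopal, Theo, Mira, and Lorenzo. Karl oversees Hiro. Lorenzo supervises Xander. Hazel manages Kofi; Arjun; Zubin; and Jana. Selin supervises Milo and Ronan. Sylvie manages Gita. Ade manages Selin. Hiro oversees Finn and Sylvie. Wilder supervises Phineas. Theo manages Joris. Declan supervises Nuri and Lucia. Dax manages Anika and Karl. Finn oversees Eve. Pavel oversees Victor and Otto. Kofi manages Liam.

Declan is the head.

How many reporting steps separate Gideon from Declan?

Chain from Gideon up to Declan: Gideon → Otto → Pavel → Paz → Ione → Lucia → Declan. That is 6 steps up, so Gideon is 6 levels below Declan.

6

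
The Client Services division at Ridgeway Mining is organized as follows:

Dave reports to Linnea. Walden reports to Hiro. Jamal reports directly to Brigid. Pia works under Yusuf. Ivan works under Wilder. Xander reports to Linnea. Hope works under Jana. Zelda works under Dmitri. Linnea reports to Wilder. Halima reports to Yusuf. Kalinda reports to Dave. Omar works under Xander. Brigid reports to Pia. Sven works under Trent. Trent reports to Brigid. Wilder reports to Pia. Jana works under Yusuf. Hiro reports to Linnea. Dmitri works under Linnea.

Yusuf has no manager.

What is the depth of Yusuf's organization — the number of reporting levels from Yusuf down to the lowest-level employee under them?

The longest chain under Yusuf runs Yusuf → Pia → Wilder → Linnea → Dmitri → Zelda, which is 5 levels below Yusuf.

5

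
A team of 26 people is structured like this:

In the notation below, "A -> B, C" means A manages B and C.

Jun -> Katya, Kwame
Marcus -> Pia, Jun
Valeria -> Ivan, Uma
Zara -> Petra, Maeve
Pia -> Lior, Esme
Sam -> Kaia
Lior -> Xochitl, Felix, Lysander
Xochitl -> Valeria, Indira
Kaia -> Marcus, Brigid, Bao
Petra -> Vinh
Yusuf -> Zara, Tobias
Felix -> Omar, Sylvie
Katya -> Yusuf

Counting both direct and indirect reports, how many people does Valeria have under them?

2

Valeria directly manages Ivan, Uma. Ivan has no reports. Uma has no reports. So Valeria's organization is 2 direct reports plus everyone under them: 1 + 1 = 2.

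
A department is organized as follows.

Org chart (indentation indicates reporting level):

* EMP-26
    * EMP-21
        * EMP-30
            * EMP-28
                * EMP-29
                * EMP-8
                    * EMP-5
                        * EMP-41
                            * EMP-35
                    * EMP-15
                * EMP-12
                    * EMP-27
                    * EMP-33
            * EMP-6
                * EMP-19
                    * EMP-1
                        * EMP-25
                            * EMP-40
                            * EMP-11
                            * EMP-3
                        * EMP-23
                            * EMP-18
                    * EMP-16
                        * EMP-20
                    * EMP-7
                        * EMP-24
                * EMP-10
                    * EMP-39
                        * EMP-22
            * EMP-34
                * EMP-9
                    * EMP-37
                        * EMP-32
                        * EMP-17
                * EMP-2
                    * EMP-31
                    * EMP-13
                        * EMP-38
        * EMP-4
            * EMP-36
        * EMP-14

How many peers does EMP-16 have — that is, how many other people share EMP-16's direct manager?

2

EMP-16 reports to EMP-19. EMP-19's other direct reports are EMP-1, EMP-7 — 2 peers.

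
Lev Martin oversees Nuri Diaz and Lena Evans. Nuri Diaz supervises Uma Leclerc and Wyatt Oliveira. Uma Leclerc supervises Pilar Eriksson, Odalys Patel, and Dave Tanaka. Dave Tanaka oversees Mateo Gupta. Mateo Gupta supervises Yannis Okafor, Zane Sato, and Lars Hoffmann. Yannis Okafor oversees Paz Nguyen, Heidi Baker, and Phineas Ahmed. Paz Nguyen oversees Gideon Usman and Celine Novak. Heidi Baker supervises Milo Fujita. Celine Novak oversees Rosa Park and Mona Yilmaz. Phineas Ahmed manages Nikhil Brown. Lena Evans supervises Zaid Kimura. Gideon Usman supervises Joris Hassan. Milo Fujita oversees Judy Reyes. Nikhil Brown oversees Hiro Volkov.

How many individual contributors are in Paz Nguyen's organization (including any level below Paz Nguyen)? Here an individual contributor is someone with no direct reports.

The people in Paz Nguyen's organization with no one reporting to them are Joris Hassan, Rosa Park, Mona Yilmaz. That is 3.

3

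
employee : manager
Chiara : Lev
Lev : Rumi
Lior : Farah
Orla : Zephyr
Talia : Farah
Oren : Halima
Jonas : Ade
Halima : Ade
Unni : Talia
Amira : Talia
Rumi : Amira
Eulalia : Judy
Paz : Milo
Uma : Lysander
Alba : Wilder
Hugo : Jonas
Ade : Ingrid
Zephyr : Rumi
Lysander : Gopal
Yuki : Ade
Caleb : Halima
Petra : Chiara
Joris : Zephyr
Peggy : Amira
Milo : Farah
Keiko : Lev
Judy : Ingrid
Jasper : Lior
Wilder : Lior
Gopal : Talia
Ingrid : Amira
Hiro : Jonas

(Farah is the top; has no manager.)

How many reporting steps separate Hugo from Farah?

Chain from Hugo up to Farah: Hugo → Jonas → Ade → Ingrid → Amira → Talia → Farah. That is 6 steps up, so Hugo is 6 levels below Farah.

6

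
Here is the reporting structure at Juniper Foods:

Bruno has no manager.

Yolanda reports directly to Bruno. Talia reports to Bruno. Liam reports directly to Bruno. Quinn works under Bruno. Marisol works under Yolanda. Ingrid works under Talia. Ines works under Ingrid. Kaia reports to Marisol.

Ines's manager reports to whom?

Talia

Ines reports to Ingrid, and Ingrid reports to Talia. So Ines's skip-level manager is Talia.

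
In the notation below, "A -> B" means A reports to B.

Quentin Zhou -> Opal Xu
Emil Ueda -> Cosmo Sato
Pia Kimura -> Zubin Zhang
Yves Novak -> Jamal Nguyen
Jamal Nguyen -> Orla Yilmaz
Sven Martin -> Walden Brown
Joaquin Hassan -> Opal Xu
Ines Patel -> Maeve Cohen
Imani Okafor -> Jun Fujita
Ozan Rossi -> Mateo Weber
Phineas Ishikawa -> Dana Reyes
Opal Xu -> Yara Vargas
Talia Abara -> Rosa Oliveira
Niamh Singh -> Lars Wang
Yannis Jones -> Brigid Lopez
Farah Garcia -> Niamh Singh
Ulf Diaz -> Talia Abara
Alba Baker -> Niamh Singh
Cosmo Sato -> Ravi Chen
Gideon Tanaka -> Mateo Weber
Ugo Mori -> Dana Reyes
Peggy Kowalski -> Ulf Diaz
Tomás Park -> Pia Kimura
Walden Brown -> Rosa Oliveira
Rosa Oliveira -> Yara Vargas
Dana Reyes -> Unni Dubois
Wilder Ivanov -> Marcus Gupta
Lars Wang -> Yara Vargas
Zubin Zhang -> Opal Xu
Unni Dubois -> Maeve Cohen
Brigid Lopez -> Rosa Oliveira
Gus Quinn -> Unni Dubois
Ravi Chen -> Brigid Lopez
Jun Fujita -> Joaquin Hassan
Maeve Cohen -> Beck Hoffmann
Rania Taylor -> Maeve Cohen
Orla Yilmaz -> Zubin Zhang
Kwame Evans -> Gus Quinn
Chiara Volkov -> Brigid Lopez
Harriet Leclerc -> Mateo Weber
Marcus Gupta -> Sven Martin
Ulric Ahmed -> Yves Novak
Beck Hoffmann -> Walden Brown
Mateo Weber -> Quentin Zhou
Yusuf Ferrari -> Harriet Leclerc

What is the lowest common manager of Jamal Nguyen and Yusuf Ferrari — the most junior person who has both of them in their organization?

Jamal Nguyen's chain of managers is Orla Yilmaz, Zubin Zhang, Opal Xu, Yara Vargas. Yusuf Ferrari's chain of managers is Harriet Leclerc, Mateo Weber, Quentin Zhou, Opal Xu, Yara Vargas. The first manager that appears in both chains is Opal Xu.

Opal Xu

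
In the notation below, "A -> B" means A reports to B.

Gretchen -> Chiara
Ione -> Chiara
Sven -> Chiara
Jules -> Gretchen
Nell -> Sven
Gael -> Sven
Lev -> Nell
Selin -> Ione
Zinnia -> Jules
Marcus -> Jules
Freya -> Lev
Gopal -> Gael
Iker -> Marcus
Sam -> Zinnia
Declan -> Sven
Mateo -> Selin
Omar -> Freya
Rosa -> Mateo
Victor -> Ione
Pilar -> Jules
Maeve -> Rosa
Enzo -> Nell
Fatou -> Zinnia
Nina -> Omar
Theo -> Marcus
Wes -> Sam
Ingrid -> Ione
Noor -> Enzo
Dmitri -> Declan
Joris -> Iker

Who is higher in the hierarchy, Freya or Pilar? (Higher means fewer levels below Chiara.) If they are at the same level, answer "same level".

Freya is 4 levels below Chiara; Pilar is 3. Pilar is higher.

Pilar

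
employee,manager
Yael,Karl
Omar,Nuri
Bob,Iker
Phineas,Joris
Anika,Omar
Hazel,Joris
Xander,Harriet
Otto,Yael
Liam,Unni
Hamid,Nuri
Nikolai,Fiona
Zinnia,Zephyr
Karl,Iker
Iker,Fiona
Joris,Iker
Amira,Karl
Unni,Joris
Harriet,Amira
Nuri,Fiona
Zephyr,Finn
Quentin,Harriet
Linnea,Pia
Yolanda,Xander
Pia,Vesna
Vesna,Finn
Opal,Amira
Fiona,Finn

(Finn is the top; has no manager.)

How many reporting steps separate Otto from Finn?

Chain from Otto up to Finn: Otto → Yael → Karl → Iker → Fiona → Finn. That is 5 steps up, so Otto is 5 levels below Finn.

5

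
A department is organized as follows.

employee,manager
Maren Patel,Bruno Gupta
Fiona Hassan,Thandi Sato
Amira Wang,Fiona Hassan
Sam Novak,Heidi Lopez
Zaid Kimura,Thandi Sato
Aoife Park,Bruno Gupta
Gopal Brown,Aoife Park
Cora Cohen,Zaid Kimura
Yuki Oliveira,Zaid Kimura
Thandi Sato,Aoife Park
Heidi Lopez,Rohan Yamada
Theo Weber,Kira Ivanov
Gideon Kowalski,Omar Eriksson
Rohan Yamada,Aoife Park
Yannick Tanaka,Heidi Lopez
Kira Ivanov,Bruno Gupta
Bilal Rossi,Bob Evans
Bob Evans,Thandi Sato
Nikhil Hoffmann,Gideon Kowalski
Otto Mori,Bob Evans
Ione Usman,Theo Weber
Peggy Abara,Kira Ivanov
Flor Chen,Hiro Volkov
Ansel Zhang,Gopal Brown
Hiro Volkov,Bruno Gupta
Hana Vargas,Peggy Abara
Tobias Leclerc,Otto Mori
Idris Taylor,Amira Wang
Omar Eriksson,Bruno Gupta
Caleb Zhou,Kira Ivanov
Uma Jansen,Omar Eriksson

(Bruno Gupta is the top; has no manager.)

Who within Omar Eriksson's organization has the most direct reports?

Direct-report counts within Omar Eriksson's organization: Omar Eriksson has 2; Gideon Kowalski has 1. The largest is 2, held by Omar Eriksson.

Omar Eriksson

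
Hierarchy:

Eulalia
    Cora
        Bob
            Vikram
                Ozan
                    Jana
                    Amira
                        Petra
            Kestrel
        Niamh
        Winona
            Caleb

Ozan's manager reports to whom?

Ozan reports to Vikram, and Vikram reports to Bob. So Ozan's skip-level manager is Bob.

Bob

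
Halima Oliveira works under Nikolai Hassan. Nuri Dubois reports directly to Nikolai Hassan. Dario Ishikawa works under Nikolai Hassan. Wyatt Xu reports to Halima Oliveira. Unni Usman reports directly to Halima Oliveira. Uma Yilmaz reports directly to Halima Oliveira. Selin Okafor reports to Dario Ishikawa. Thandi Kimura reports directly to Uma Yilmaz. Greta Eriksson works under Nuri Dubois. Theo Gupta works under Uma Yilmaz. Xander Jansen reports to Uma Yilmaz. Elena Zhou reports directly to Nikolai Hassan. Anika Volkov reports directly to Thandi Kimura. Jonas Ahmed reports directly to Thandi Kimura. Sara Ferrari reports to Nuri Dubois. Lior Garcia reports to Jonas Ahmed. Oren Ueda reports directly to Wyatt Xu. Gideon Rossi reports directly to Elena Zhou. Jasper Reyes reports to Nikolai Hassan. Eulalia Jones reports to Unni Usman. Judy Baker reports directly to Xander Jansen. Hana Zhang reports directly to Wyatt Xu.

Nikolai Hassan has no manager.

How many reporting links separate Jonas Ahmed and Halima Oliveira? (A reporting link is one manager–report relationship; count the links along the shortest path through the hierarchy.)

Jonas Ahmed is in Halima Oliveira's organization: the chain from Jonas Ahmed up to Halima Oliveira is Jonas Ahmed → Thandi Kimura → Uma Yilmaz → Halima Oliveira, which is 3 links.

3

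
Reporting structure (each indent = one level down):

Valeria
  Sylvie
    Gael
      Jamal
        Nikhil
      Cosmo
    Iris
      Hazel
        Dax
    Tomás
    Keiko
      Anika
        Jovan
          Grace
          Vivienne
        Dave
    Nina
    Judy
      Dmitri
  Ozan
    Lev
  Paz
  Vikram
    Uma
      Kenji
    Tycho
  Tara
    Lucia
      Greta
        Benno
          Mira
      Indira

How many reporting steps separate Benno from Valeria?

Chain from Benno up to Valeria: Benno → Greta → Lucia → Tara → Valeria. That is 4 steps up, so Benno is 4 levels below Valeria.

4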